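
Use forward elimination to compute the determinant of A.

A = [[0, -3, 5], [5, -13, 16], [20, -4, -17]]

det(A) = -15

Forward elimination:
R1 <-> R2   (pivot in column 1 was zero)
[  5  -13   16 ]
[  0   -3    5 ]
[ 20   -4  -17 ]
R3 <- R3 - (4)*R1:  [   0   48  -81 ]
R3 <- R3 - (-16)*R2:  [  0   0  -1 ]
Upper-triangular form:
[ 5  -13  16 ]
[ 0   -3   5 ]
[ 0    0  -1 ]
det(A) = (-1)^1 * (5) * (-3) * (-1) = -15  (1 row swap -> sign -1)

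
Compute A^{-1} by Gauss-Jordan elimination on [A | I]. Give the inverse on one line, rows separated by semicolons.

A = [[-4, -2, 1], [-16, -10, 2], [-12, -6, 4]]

inverse = [-7/2 1/4 3/4; 5 -1/2 -1; -3 0 1]

Gauss-Jordan on [A | I]:
R1 <- (1/-4)*R1:  [    1   1/2  -1/4  |  -1/4     0     0 ]
R2 <- R2 - (-16)*R1:  [  0  -2  -2  |  -4   1   0 ]
R3 <- R3 - (-12)*R1:  [  0   0   1  |  -3   0   1 ]
R2 <- (1/-2)*R2:  [    0     1     1  |     2  -1/2     0 ]
R1 <- R1 - (1/2)*R2:  [    1     0  -3/4  |  -5/4   1/4     0 ]
R1 <- R1 - (-3/4)*R3:  [    1     0     0  |  -7/2   1/4   3/4 ]
R2 <- R2 - (1)*R3:  [    0     1     0  |     5  -1/2    -1 ]
Right block of [I | A^{-1}] is the inverse:
[ -7/2   1/4  3/4 ]
[    5  -1/2   -1 ]
[   -3     0    1 ]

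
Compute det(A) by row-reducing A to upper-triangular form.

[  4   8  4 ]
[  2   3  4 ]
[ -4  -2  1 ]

Forward elimination:
R2 <- R2 - (1/2)*R1:  [  0  -1   2 ]
R3 <- R3 - (-1)*R1:  [ 0  6  5 ]
R3 <- R3 - (-6)*R2:  [  0   0  17 ]
Upper-triangular form:
[ 4   8   4 ]
[ 0  -1   2 ]
[ 0   0  17 ]
det(A) = (-1)^0 * (4) * (-1) * (17) = -68  (0 row swaps -> sign +1)

det(A) = -68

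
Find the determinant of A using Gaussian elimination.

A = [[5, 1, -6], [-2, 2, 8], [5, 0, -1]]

det(A) = 88

Forward elimination:
R2 <- R2 - (-2/5)*R1:  [    0  12/5  28/5 ]
R3 <- R3 - (1)*R1:  [  0  -1   5 ]
R3 <- R3 - (-5/12)*R2:  [    0     0  22/3 ]
Upper-triangular form:
[ 5     1    -6 ]
[ 0  12/5  28/5 ]
[ 0     0  22/3 ]
det(A) = (-1)^0 * (5) * (12/5) * (22/3) = 88  (0 row swaps -> sign +1)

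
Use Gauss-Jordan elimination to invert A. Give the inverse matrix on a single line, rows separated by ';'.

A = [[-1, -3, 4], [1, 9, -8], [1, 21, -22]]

Gauss-Jordan on [A | I]:
R1 <- (1/-1)*R1:  [  1   3  -4  |  -1   0   0 ]
R2 <- R2 - (1)*R1:  [  0   6  -4  |   1   1   0 ]
R3 <- R3 - (1)*R1:  [   0   18  -18  |    1    0    1 ]
R2 <- (1/6)*R2:  [    0     1  -2/3  |   1/6   1/6     0 ]
R1 <- R1 - (3)*R2:  [    1     0    -2  |  -3/2  -1/2     0 ]
R3 <- R3 - (18)*R2:  [  0   0  -6  |  -2  -3   1 ]
R3 <- (1/-6)*R3:  [    0     0     1  |   1/3   1/2  -1/6 ]
R1 <- R1 - (-2)*R3:  [    1     0     0  |  -5/6   1/2  -1/3 ]
R2 <- R2 - (-2/3)*R3:  [    0     1     0  |  7/18   1/2  -1/9 ]
Right block of [I | A^{-1}] is the inverse:
[ -5/6  1/2  -1/3 ]
[ 7/18  1/2  -1/9 ]
[  1/3  1/2  -1/6 ]

inverse = [-5/6 1/2 -1/3; 7/18 1/2 -1/9; 1/3 1/2 -1/6]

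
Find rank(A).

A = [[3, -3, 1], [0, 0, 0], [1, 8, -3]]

Row reduction:
R3 <- R3 - (1/3)*R1:  [     0      9  -10/3 ]
R2 <-> R3   (pivot in column 2 was zero)
[ 3  -3      1 ]
[ 0   9  -10/3 ]
[ 0   0      0 ]
Row echelon form:
[ 3  -3      1 ]
[ 0   9  -10/3 ]
[ 0   0      0 ]
Nonzero rows / pivot columns: 2

rank(A) = 2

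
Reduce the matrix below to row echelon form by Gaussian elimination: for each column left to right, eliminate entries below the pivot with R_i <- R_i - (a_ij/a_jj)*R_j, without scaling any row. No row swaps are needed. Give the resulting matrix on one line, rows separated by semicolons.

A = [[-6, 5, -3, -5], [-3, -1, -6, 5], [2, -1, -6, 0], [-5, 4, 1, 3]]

Forward elimination:
R2 <- R2 - (1/2)*R1:  [    0  -7/2  -9/2  15/2 ]
R3 <- R3 - (-1/3)*R1:  [    0   2/3    -7  -5/3 ]
R4 <- R4 - (5/6)*R1:  [    0  -1/6   7/2  43/6 ]
R3 <- R3 - (-4/21)*R2:  [     0      0  -55/7  -5/21 ]
R4 <- R4 - (1/21)*R2:  [      0       0    26/7  143/21 ]
R4 <- R4 - (-26/55)*R3:  [      0       0       0  221/33 ]
Row echelon form:
[ -6     5     -3      -5 ]
[  0  -7/2   -9/2    15/2 ]
[  0     0  -55/7   -5/21 ]
[  0     0      0  221/33 ]

REF = [-6 5 -3 -5; 0 -7/2 -9/2 15/2; 0 0 -55/7 -5/21; 0 0 0 221/33]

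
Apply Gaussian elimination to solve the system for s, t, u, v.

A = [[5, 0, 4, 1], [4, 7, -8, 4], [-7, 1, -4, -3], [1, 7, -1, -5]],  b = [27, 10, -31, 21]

(4, 2, 2, -1)

Forward elimination on [A|b]:
R2 <- R2 - (4/5)*R1:  [     0      7  -56/5   16/5  -58/5 ]
R3 <- R3 - (-7/5)*R1:  [    0     1   8/5  -8/5  34/5 ]
R4 <- R4 - (1/5)*R1:  [     0      7   -9/5  -26/5   78/5 ]
R3 <- R3 - (1/7)*R2:  [      0       0    16/5  -72/35  296/35 ]
R4 <- R4 - (1)*R2:  [     0      0   47/5  -42/5  136/5 ]
R4 <- R4 - (47/16)*R3:  [      0       0       0  -33/14   33/14 ]
Row echelon form:
[ 5  0      4       1  |      27 ]
[ 0  7  -56/5    16/5  |   -58/5 ]
[ 0  0   16/5  -72/35  |  296/35 ]
[ 0  0      0  -33/14  |   33/14 ]
Back-substitution:
v = (33/14) / (-33/14) = -1
u = (296/35 - (-72/35)*(-1)) / (16/5) = 2
t = (-58/5 - (-56/5)*(2) - (16/5)*(-1)) / 7 = 2
s = (27 - (4)*(2) - (1)*(-1)) / 5 = 4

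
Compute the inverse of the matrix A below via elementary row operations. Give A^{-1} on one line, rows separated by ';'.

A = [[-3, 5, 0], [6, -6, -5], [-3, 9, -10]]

inverse = [7/4 5/6 -5/12; 5/4 1/2 -1/4; 3/5 1/5 -1/5]

Gauss-Jordan on [A | I]:
R1 <- (1/-3)*R1:  [    1  -5/3     0  |  -1/3     0     0 ]
R2 <- R2 - (6)*R1:  [  0   4  -5  |   2   1   0 ]
R3 <- R3 - (-3)*R1:  [   0    4  -10  |   -1    0    1 ]
R2 <- (1/4)*R2:  [    0     1  -5/4  |   1/2   1/4     0 ]
R1 <- R1 - (-5/3)*R2:  [      1       0  -25/12  |     1/2    5/12       0 ]
R3 <- R3 - (4)*R2:  [  0   0  -5  |  -3  -1   1 ]
R3 <- (1/-5)*R3:  [    0     0     1  |   3/5   1/5  -1/5 ]
R1 <- R1 - (-25/12)*R3:  [     1      0      0  |    7/4    5/6  -5/12 ]
R2 <- R2 - (-5/4)*R3:  [    0     1     0  |   5/4   1/2  -1/4 ]
Right block of [I | A^{-1}] is the inverse:
[ 7/4  5/6  -5/12 ]
[ 5/4  1/2   -1/4 ]
[ 3/5  1/5   -1/5 ]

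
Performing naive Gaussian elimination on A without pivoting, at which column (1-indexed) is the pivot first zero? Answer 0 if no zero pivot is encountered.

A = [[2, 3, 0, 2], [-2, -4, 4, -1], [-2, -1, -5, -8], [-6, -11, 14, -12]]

Naive forward elimination:
R2 <- R2 - (-1)*R1:  [  0  -1   4   1 ]
R3 <- R3 - (-1)*R1:  [  0   2  -5  -6 ]
R4 <- R4 - (-3)*R1:  [  0  -2  14  -6 ]
R3 <- R3 - (-2)*R2:  [  0   0   3  -4 ]
R4 <- R4 - (2)*R2:  [  0   0   6  -8 ]
R4 <- R4 - (2)*R3:  [ 0  0  0  0 ]
Matrix at this point:
[ 2   3  0   2 ]
[ 0  -1  4   1 ]
[ 0   0  3  -4 ]
[ 0   0  0   0 ]
Pivot entry (4,4) in the last row is zero and there are no rows below to swap with -> zero pivot in column 4 (A is singular).

first zero-pivot column = 4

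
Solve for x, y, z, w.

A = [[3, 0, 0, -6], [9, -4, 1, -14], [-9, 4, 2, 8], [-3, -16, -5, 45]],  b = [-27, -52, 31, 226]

Forward elimination on [A|b]:
R2 <- R2 - (3)*R1:  [  0  -4   1   4  29 ]
R3 <- R3 - (-3)*R1:  [   0    4    2  -10  -50 ]
R4 <- R4 - (-1)*R1:  [   0  -16   -5   39  199 ]
R3 <- R3 - (-1)*R2:  [   0    0    3   -6  -21 ]
R4 <- R4 - (4)*R2:  [  0   0  -9  23  83 ]
R4 <- R4 - (-3)*R3:  [  0   0   0   5  20 ]
Row echelon form:
[ 3   0  0  -6  |  -27 ]
[ 0  -4  1   4  |   29 ]
[ 0   0  3  -6  |  -21 ]
[ 0   0  0   5  |   20 ]
Back-substitution:
w = (20) / 5 = 4
z = (-21 - (-6)*(4)) / 3 = 1
y = (29 - (1)*(1) - (4)*(4)) / -4 = -3
x = (-27 - (-6)*(4)) / 3 = -1

(-1, -3, 1, 4)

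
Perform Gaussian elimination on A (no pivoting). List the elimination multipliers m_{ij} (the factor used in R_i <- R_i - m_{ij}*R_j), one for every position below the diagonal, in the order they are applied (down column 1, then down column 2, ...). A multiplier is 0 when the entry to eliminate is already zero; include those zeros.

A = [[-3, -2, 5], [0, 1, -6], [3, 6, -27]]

Forward elimination:
R2: entry in column 1 is already 0 -> m_{21} = 0 (no row operation needed)
R3 <- R3 - (-1)*R1:  [   0    4  -22 ]
R3 <- R3 - (4)*R2:  [ 0  0  2 ]
Multipliers (in order of application): m_{21} = 0, m_{31} = -1, m_{32} = 4

multipliers: 0, -1, 4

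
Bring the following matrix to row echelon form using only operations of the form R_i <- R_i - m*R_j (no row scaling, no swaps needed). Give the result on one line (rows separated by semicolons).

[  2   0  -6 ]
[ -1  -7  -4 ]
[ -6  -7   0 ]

REF = [2 0 -6; 0 -7 -7; 0 0 -11]

Forward elimination:
R2 <- R2 - (-1/2)*R1:  [  0  -7  -7 ]
R3 <- R3 - (-3)*R1:  [   0   -7  -18 ]
R3 <- R3 - (1)*R2:  [   0    0  -11 ]
Row echelon form:
[ 2   0   -6 ]
[ 0  -7   -7 ]
[ 0   0  -11 ]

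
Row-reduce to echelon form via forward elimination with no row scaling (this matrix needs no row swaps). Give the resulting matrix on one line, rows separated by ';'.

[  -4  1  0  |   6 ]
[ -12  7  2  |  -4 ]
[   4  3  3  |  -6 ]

REF = [-4 1 0 6; 0 4 2 -22; 0 0 1 22]

Forward elimination:
R2 <- R2 - (3)*R1:  [   0    4    2  -22 ]
R3 <- R3 - (-1)*R1:  [ 0  4  3  0 ]
R3 <- R3 - (1)*R2:  [  0   0   1  22 ]
Row echelon form:
[ -4  1  0  |    6 ]
[  0  4  2  |  -22 ]
[  0  0  1  |   22 ]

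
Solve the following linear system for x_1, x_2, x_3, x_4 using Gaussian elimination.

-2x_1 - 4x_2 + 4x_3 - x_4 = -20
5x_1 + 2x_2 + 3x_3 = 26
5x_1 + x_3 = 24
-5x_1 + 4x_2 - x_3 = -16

(5, 2, -1, -2)

Forward elimination on [A|b]:
R2 <- R2 - (-5/2)*R1:  [    0    -8    13  -5/2   -24 ]
R3 <- R3 - (-5/2)*R1:  [    0   -10    11  -5/2   -26 ]
R4 <- R4 - (5/2)*R1:  [   0   14  -11  5/2   34 ]
R3 <- R3 - (5/4)*R2:  [     0      0  -21/4    5/8      4 ]
R4 <- R4 - (-7/4)*R2:  [     0      0   47/4  -15/8     -8 ]
R4 <- R4 - (-47/21)*R3:  [      0       0       0  -10/21   20/21 ]
Row echelon form:
[ -2  -4      4      -1  |    -20 ]
[  0  -8     13    -5/2  |    -24 ]
[  0   0  -21/4     5/8  |      4 ]
[  0   0      0  -10/21  |  20/21 ]
Back-substitution:
x_4 = (20/21) / (-10/21) = -2
x_3 = (4 - (5/8)*(-2)) / (-21/4) = -1
x_2 = (-24 - (13)*(-1) - (-5/2)*(-2)) / -8 = 2
x_1 = (-20 - (-4)*(2) - (4)*(-1) - (-1)*(-2)) / -2 = 5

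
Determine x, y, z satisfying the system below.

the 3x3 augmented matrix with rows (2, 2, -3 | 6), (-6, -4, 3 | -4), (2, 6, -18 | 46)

(2, -5, -4)

Forward elimination on [A|b]:
R2 <- R2 - (-3)*R1:  [  0   2  -6  14 ]
R3 <- R3 - (1)*R1:  [   0    4  -15   40 ]
R3 <- R3 - (2)*R2:  [  0   0  -3  12 ]
Row echelon form:
[ 2  2  -3  |   6 ]
[ 0  2  -6  |  14 ]
[ 0  0  -3  |  12 ]
Back-substitution:
z = (12) / -3 = -4
y = (14 - (-6)*(-4)) / 2 = -5
x = (6 - (2)*(-5) - (-3)*(-4)) / 2 = 2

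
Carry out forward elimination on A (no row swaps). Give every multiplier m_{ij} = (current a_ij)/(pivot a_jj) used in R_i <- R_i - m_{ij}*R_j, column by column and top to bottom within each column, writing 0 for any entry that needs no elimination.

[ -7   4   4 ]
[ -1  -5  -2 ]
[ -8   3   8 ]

multipliers: 1/7, 8/7, 11/39

Forward elimination:
R2 <- R2 - (1/7)*R1:  [     0  -39/7  -18/7 ]
R3 <- R3 - (8/7)*R1:  [     0  -11/7   24/7 ]
R3 <- R3 - (11/39)*R2:  [     0      0  54/13 ]
Multipliers (in order of application): m_{21} = 1/7, m_{31} = 8/7, m_{32} = 11/39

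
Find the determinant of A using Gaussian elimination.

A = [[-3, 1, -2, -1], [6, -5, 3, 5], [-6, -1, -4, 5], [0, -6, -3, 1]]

det(A) = -9

Forward elimination:
R2 <- R2 - (-2)*R1:  [  0  -3  -1   3 ]
R3 <- R3 - (2)*R1:  [  0  -3   0   7 ]
R3 <- R3 - (1)*R2:  [ 0  0  1  4 ]
R4 <- R4 - (2)*R2:  [  0   0  -1  -5 ]
R4 <- R4 - (-1)*R3:  [  0   0   0  -1 ]
Upper-triangular form:
[ -3   1  -2  -1 ]
[  0  -3  -1   3 ]
[  0   0   1   4 ]
[  0   0   0  -1 ]
det(A) = (-1)^0 * (-3) * (-3) * (1) * (-1) = -9  (0 row swaps -> sign +1)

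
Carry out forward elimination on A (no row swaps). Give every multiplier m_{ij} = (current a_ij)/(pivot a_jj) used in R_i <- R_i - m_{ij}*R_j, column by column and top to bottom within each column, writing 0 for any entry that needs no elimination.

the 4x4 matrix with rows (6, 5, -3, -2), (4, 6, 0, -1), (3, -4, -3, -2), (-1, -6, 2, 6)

Forward elimination:
R2 <- R2 - (2/3)*R1:  [   0  8/3    2  1/3 ]
R3 <- R3 - (1/2)*R1:  [     0  -13/2   -3/2     -1 ]
R4 <- R4 - (-1/6)*R1:  [     0  -31/6    3/2   17/3 ]
R3 <- R3 - (-39/16)*R2:  [     0      0   27/8  -3/16 ]
R4 <- R4 - (-31/16)*R2:  [      0       0    43/8  101/16 ]
R4 <- R4 - (43/27)*R3:  [      0       0       0  119/18 ]
Multipliers (in order of application): m_{21} = 2/3, m_{31} = 1/2, m_{41} = -1/6, m_{32} = -39/16, m_{42} = -31/16, m_{43} = 43/27

multipliers: 2/3, 1/2, -1/6, -39/16, -31/16, 43/27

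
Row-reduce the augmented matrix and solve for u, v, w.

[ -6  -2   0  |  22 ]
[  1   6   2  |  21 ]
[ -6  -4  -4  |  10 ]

Forward elimination on [A|b]:
R2 <- R2 - (-1/6)*R1:  [    0  17/3     2  74/3 ]
R3 <- R3 - (1)*R1:  [   0   -2   -4  -12 ]
R3 <- R3 - (-6/17)*R2:  [      0       0  -56/17  -56/17 ]
Row echelon form:
[ -6    -2       0  |      22 ]
[  0  17/3       2  |    74/3 ]
[  0     0  -56/17  |  -56/17 ]
Back-substitution:
w = (-56/17) / (-56/17) = 1
v = (74/3 - (2)*(1)) / (17/3) = 4
u = (22 - (-2)*(4)) / -6 = -5

(-5, 4, 1)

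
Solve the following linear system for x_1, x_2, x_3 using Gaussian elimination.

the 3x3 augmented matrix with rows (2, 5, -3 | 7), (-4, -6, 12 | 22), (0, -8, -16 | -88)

(2, 3, 4)

Forward elimination on [A|b]:
R2 <- R2 - (-2)*R1:  [  0   4   6  36 ]
R3 <- R3 - (-2)*R2:  [   0    0   -4  -16 ]
Row echelon form:
[ 2  5  -3  |    7 ]
[ 0  4   6  |   36 ]
[ 0  0  -4  |  -16 ]
Back-substitution:
x_3 = (-16) / -4 = 4
x_2 = (36 - (6)*(4)) / 4 = 3
x_1 = (7 - (5)*(3) - (-3)*(4)) / 2 = 2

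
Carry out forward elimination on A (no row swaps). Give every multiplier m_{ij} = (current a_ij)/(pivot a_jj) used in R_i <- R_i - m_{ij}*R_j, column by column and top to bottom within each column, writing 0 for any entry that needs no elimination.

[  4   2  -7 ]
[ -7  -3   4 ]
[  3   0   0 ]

Forward elimination:
R2 <- R2 - (-7/4)*R1:  [     0    1/2  -33/4 ]
R3 <- R3 - (3/4)*R1:  [    0  -3/2  21/4 ]
R3 <- R3 - (-3)*R2:  [     0      0  -39/2 ]
Multipliers (in order of application): m_{21} = -7/4, m_{31} = 3/4, m_{32} = -3

multipliers: -7/4, 3/4, -3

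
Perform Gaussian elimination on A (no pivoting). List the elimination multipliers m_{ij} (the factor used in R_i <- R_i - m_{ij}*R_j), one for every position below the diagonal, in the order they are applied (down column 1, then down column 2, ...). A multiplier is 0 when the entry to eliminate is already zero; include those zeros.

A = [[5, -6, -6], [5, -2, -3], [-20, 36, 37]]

multipliers: 1, -4, 3

Forward elimination:
R2 <- R2 - (1)*R1:  [ 0  4  3 ]
R3 <- R3 - (-4)*R1:  [  0  12  13 ]
R3 <- R3 - (3)*R2:  [ 0  0  4 ]
Multipliers (in order of application): m_{21} = 1, m_{31} = -4, m_{32} = 3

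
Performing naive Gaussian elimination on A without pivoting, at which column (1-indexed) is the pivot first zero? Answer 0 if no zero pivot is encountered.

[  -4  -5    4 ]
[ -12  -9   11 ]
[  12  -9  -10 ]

Naive forward elimination:
R2 <- R2 - (3)*R1:  [  0   6  -1 ]
R3 <- R3 - (-3)*R1:  [   0  -24    2 ]
R3 <- R3 - (-4)*R2:  [  0   0  -2 ]
All pivots nonzero; naive elimination completes without hitting a zero pivot.

first zero-pivot column = 0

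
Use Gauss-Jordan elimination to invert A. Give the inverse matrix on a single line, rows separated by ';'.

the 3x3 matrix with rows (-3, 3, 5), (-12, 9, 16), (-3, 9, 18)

inverse = [2/5 -1/5 1/15; 56/15 -13/15 -4/15; -9/5 2/5 1/5]

Gauss-Jordan on [A | I]:
R1 <- (1/-3)*R1:  [    1    -1  -5/3  |  -1/3     0     0 ]
R2 <- R2 - (-12)*R1:  [  0  -3  -4  |  -4   1   0 ]
R3 <- R3 - (-3)*R1:  [  0   6  13  |  -1   0   1 ]
R2 <- (1/-3)*R2:  [    0     1   4/3  |   4/3  -1/3     0 ]
R1 <- R1 - (-1)*R2:  [    1     0  -1/3  |     1  -1/3     0 ]
R3 <- R3 - (6)*R2:  [  0   0   5  |  -9   2   1 ]
R3 <- (1/5)*R3:  [    0     0     1  |  -9/5   2/5   1/5 ]
R1 <- R1 - (-1/3)*R3:  [    1     0     0  |   2/5  -1/5  1/15 ]
R2 <- R2 - (4/3)*R3:  [      0       1       0  |   56/15  -13/15   -4/15 ]
Right block of [I | A^{-1}] is the inverse:
[   2/5    -1/5   1/15 ]
[ 56/15  -13/15  -4/15 ]
[  -9/5     2/5    1/5 ]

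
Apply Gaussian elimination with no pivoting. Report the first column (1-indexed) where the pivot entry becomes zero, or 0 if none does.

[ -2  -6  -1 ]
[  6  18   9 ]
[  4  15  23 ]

Naive forward elimination:
R2 <- R2 - (-3)*R1:  [ 0  0  6 ]
R3 <- R3 - (-2)*R1:  [  0   3  21 ]
Matrix at this point:
[ -2  -6  -1 ]
[  0   0   6 ]
[  0   3  21 ]
Pivot entry (2,2) is zero but row 3 has 3 in column 2 -> naive elimination stops; a row interchange (e.g. R2 <-> R3) would be required here.

first zero-pivot column = 2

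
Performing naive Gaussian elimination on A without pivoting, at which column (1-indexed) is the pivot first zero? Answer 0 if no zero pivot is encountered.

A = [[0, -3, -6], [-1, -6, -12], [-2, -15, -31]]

first zero-pivot column = 1

Naive forward elimination:
Pivot entry (1,1) is zero but row 2 has -1 in column 1 -> naive elimination stops; a row interchange (e.g. R1 <-> R2) would be required here.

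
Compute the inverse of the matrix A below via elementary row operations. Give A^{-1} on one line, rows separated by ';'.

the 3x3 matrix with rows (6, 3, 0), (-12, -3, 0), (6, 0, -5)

inverse = [-1/6 -1/6 0; 2/3 1/3 0; -1/5 -1/5 -1/5]

Gauss-Jordan on [A | I]:
R1 <- (1/6)*R1:  [   1  1/2    0  |  1/6    0    0 ]
R2 <- R2 - (-12)*R1:  [ 0  3  0  |  2  1  0 ]
R3 <- R3 - (6)*R1:  [  0  -3  -5  |  -1   0   1 ]
R2 <- (1/3)*R2:  [   0    1    0  |  2/3  1/3    0 ]
R1 <- R1 - (1/2)*R2:  [    1     0     0  |  -1/6  -1/6     0 ]
R3 <- R3 - (-3)*R2:  [  0   0  -5  |   1   1   1 ]
R3 <- (1/-5)*R3:  [    0     0     1  |  -1/5  -1/5  -1/5 ]
Right block of [I | A^{-1}] is the inverse:
[ -1/6  -1/6     0 ]
[  2/3   1/3     0 ]
[ -1/5  -1/5  -1/5 ]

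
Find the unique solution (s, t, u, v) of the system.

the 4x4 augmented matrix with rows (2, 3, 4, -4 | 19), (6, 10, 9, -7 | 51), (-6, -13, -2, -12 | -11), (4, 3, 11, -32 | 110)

Forward elimination on [A|b]:
R2 <- R2 - (3)*R1:  [  0   1  -3   5  -6 ]
R3 <- R3 - (-3)*R1:  [   0   -4   10  -24   46 ]
R4 <- R4 - (2)*R1:  [   0   -3    3  -24   72 ]
R3 <- R3 - (-4)*R2:  [  0   0  -2  -4  22 ]
R4 <- R4 - (-3)*R2:  [  0   0  -6  -9  54 ]
R4 <- R4 - (3)*R3:  [   0    0    0    3  -12 ]
Row echelon form:
[ 2  3   4  -4  |   19 ]
[ 0  1  -3   5  |   -6 ]
[ 0  0  -2  -4  |   22 ]
[ 0  0   0   3  |  -12 ]
Back-substitution:
v = (-12) / 3 = -4
u = (22 - (-4)*(-4)) / -2 = -3
t = (-6 - (-3)*(-3) - (5)*(-4)) / 1 = 5
s = (19 - (3)*(5) - (4)*(-3) - (-4)*(-4)) / 2 = 0

(0, 5, -3, -4)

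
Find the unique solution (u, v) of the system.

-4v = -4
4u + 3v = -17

(-5, 1)

Forward elimination on [A|b]:
R1 <-> R2   (pivot in column 1 was zero)
[ 4   3  -17 ]
[ 0  -4   -4 ]
Row echelon form:
[ 4   3  |  -17 ]
[ 0  -4  |   -4 ]
Back-substitution:
v = (-4) / -4 = 1
u = (-17 - (3)*(1)) / 4 = -5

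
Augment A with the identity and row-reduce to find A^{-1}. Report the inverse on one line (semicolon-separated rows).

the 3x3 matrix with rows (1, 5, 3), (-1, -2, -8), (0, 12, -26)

inverse = [-74/9 -83/9 17/9; 13/9 13/9 -5/18; 2/3 2/3 -1/6]

Gauss-Jordan on [A | I]:
R2 <- R2 - (-1)*R1:  [  0   3  -5  |   1   1   0 ]
R2 <- (1/3)*R2:  [    0     1  -5/3  |   1/3   1/3     0 ]
R1 <- R1 - (5)*R2:  [    1     0  34/3  |  -2/3  -5/3     0 ]
R3 <- R3 - (12)*R2:  [  0   0  -6  |  -4  -4   1 ]
R3 <- (1/-6)*R3:  [    0     0     1  |   2/3   2/3  -1/6 ]
R1 <- R1 - (34/3)*R3:  [     1      0      0  |  -74/9  -83/9   17/9 ]
R2 <- R2 - (-5/3)*R3:  [     0      1      0  |   13/9   13/9  -5/18 ]
Right block of [I | A^{-1}] is the inverse:
[ -74/9  -83/9   17/9 ]
[  13/9   13/9  -5/18 ]
[   2/3    2/3   -1/6 ]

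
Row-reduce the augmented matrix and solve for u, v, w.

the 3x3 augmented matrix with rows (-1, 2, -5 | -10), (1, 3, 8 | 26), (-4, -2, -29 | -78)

(4, 2, 2)

Forward elimination on [A|b]:
R2 <- R2 - (-1)*R1:  [  0   5   3  16 ]
R3 <- R3 - (4)*R1:  [   0  -10   -9  -38 ]
R3 <- R3 - (-2)*R2:  [  0   0  -3  -6 ]
Row echelon form:
[ -1  2  -5  |  -10 ]
[  0  5   3  |   16 ]
[  0  0  -3  |   -6 ]
Back-substitution:
w = (-6) / -3 = 2
v = (16 - (3)*(2)) / 5 = 2
u = (-10 - (2)*(2) - (-5)*(2)) / -1 = 4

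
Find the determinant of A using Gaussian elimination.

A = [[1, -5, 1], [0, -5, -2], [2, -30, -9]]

det(A) = 15

Forward elimination:
R3 <- R3 - (2)*R1:  [   0  -20  -11 ]
R3 <- R3 - (4)*R2:  [  0   0  -3 ]
Upper-triangular form:
[ 1  -5   1 ]
[ 0  -5  -2 ]
[ 0   0  -3 ]
det(A) = (-1)^0 * (1) * (-5) * (-3) = 15  (0 row swaps -> sign +1)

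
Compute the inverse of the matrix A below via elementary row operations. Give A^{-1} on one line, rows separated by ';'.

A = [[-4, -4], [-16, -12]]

inverse = [3/4 -1/4; -1 1/4]

Gauss-Jordan on [A | I]:
R1 <- (1/-4)*R1:  [    1     1  |  -1/4     0 ]
R2 <- R2 - (-16)*R1:  [  0   4  |  -4   1 ]
R2 <- (1/4)*R2:  [   0    1  |   -1  1/4 ]
R1 <- R1 - (1)*R2:  [    1     0  |   3/4  -1/4 ]
Right block of [I | A^{-1}] is the inverse:
[ 3/4  -1/4 ]
[  -1   1/4 ]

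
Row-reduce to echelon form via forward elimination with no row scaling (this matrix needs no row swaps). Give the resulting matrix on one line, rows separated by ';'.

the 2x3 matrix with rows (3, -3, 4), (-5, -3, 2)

REF = [3 -3 4; 0 -8 26/3]

Forward elimination:
R2 <- R2 - (-5/3)*R1:  [    0    -8  26/3 ]
Row echelon form:
[ 3  -3     4 ]
[ 0  -8  26/3 ]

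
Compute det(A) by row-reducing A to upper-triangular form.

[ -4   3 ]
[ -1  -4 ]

Forward elimination:
R2 <- R2 - (1/4)*R1:  [     0  -19/4 ]
Upper-triangular form:
[ -4      3 ]
[  0  -19/4 ]
det(A) = (-1)^0 * (-4) * (-19/4) = 19  (0 row swaps -> sign +1)

det(A) = 19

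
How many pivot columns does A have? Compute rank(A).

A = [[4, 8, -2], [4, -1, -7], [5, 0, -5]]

rank(A) = 3

Row reduction:
R2 <- R2 - (1)*R1:  [  0  -9  -5 ]
R3 <- R3 - (5/4)*R1:  [    0   -10  -5/2 ]
R3 <- R3 - (10/9)*R2:  [     0      0  55/18 ]
Row echelon form:
[ 4   8     -2 ]
[ 0  -9     -5 ]
[ 0   0  55/18 ]
Nonzero rows / pivot columns: 3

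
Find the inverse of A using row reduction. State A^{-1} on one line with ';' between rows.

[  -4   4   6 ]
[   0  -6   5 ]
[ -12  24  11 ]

inverse = [-31/12 25/18 7/9; -5/6 7/18 5/18; -1 2/3 1/3]

Gauss-Jordan on [A | I]:
R1 <- (1/-4)*R1:  [    1    -1  -3/2  |  -1/4     0     0 ]
R3 <- R3 - (-12)*R1:  [  0  12  -7  |  -3   0   1 ]
R2 <- (1/-6)*R2:  [    0     1  -5/6  |     0  -1/6     0 ]
R1 <- R1 - (-1)*R2:  [    1     0  -7/3  |  -1/4  -1/6     0 ]
R3 <- R3 - (12)*R2:  [  0   0   3  |  -3   2   1 ]
R3 <- (1/3)*R3:  [   0    0    1  |   -1  2/3  1/3 ]
R1 <- R1 - (-7/3)*R3:  [      1       0       0  |  -31/12   25/18     7/9 ]
R2 <- R2 - (-5/6)*R3:  [    0     1     0  |  -5/6  7/18  5/18 ]
Right block of [I | A^{-1}] is the inverse:
[ -31/12  25/18   7/9 ]
[   -5/6   7/18  5/18 ]
[     -1    2/3   1/3 ]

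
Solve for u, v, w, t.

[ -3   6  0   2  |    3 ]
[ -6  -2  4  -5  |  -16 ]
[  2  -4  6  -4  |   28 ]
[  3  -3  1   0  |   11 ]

(5, 3, 5, 0)

Forward elimination on [A|b]:
R2 <- R2 - (2)*R1:  [   0  -14    4   -9  -22 ]
R3 <- R3 - (-2/3)*R1:  [    0     0     6  -8/3    30 ]
R4 <- R4 - (-1)*R1:  [  0   3   1   2  14 ]
R4 <- R4 - (-3/14)*R2:  [    0     0  13/7  1/14  65/7 ]
R4 <- R4 - (13/42)*R3:  [       0        0        0  113/126        0 ]
Row echelon form:
[ -3    6  0        2  |    3 ]
[  0  -14  4       -9  |  -22 ]
[  0    0  6     -8/3  |   30 ]
[  0    0  0  113/126  |    0 ]
Back-substitution:
t = (0) / (113/126) = 0
w = (30 - (-8/3)*(0)) / 6 = 5
v = (-22 - (4)*(5) - (-9)*(0)) / -14 = 3
u = (3 - (6)*(3) - (2)*(0)) / -3 = 5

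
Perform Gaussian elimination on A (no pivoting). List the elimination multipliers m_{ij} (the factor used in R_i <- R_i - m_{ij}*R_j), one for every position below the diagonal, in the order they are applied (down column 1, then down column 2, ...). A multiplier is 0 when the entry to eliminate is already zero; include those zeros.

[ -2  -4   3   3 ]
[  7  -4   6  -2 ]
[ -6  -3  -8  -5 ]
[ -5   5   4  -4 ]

Forward elimination:
R2 <- R2 - (-7/2)*R1:  [    0   -18  33/2  17/2 ]
R3 <- R3 - (3)*R1:  [   0    9  -17  -14 ]
R4 <- R4 - (5/2)*R1:  [     0     15   -7/2  -23/2 ]
R3 <- R3 - (-1/2)*R2:  [     0      0  -35/4  -39/4 ]
R4 <- R4 - (-5/6)*R2:  [      0       0    41/4  -53/12 ]
R4 <- R4 - (-41/35)*R3:  [         0          0          0  -1663/105 ]
Multipliers (in order of application): m_{21} = -7/2, m_{31} = 3, m_{41} = 5/2, m_{32} = -1/2, m_{42} = -5/6, m_{43} = -41/35

multipliers: -7/2, 3, 5/2, -1/2, -5/6, -41/35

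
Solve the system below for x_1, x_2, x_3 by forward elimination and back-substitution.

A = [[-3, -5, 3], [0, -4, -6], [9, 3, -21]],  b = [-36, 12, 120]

Forward elimination on [A|b]:
R3 <- R3 - (-3)*R1:  [   0  -12  -12   12 ]
R3 <- R3 - (3)*R2:  [   0    0    6  -24 ]
Row echelon form:
[ -3  -5   3  |  -36 ]
[  0  -4  -6  |   12 ]
[  0   0   6  |  -24 ]
Back-substitution:
x_3 = (-24) / 6 = -4
x_2 = (12 - (-6)*(-4)) / -4 = 3
x_1 = (-36 - (-5)*(3) - (3)*(-4)) / -3 = 3

(3, 3, -4)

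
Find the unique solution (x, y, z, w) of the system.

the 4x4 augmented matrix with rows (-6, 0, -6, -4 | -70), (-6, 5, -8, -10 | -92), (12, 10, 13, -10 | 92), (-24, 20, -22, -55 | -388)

Forward elimination on [A|b]:
R2 <- R2 - (1)*R1:  [   0    5   -2   -6  -22 ]
R3 <- R3 - (-2)*R1:  [   0   10    1  -18  -48 ]
R4 <- R4 - (4)*R1:  [    0    20     2   -39  -108 ]
R3 <- R3 - (2)*R2:  [  0   0   5  -6  -4 ]
R4 <- R4 - (4)*R2:  [   0    0   10  -15  -20 ]
R4 <- R4 - (2)*R3:  [   0    0    0   -3  -12 ]
Row echelon form:
[ -6  0  -6  -4  |  -70 ]
[  0  5  -2  -6  |  -22 ]
[  0  0   5  -6  |   -4 ]
[  0  0   0  -3  |  -12 ]
Back-substitution:
w = (-12) / -3 = 4
z = (-4 - (-6)*(4)) / 5 = 4
y = (-22 - (-2)*(4) - (-6)*(4)) / 5 = 2
x = (-70 - (-6)*(4) - (-4)*(4)) / -6 = 5

(5, 2, 4, 4)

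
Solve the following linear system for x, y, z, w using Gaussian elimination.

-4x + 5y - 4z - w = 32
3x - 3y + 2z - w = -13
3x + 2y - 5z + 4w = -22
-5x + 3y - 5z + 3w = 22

(-5, -1, -3, -5)

Forward elimination on [A|b]:
R2 <- R2 - (-3/4)*R1:  [    0   3/4    -1  -7/4    11 ]
R3 <- R3 - (-3/4)*R1:  [    0  23/4    -8  13/4     2 ]
R4 <- R4 - (5/4)*R1:  [     0  -13/4      0   17/4    -18 ]
R3 <- R3 - (23/3)*R2:  [      0       0    -1/3    50/3  -247/3 ]
R4 <- R4 - (-13/3)*R2:  [     0      0  -13/3  -10/3   89/3 ]
R4 <- R4 - (13)*R3:  [    0     0     0  -220  1100 ]
Row echelon form:
[ -4    5    -4    -1  |      32 ]
[  0  3/4    -1  -7/4  |      11 ]
[  0    0  -1/3  50/3  |  -247/3 ]
[  0    0     0  -220  |    1100 ]
Back-substitution:
w = (1100) / -220 = -5
z = (-247/3 - (50/3)*(-5)) / (-1/3) = -3
y = (11 - (-1)*(-3) - (-7/4)*(-5)) / (3/4) = -1
x = (32 - (5)*(-1) - (-4)*(-3) - (-1)*(-5)) / -4 = -5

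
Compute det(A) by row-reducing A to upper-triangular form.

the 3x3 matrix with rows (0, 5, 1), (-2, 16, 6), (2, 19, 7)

det(A) = 60

Forward elimination:
R1 <-> R2   (pivot in column 1 was zero)
[ -2  16  6 ]
[  0   5  1 ]
[  2  19  7 ]
R3 <- R3 - (-1)*R1:  [  0  35  13 ]
R3 <- R3 - (7)*R2:  [ 0  0  6 ]
Upper-triangular form:
[ -2  16  6 ]
[  0   5  1 ]
[  0   0  6 ]
det(A) = (-1)^1 * (-2) * (5) * (6) = 60  (1 row swap -> sign -1)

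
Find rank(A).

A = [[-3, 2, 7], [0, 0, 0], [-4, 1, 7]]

rank(A) = 2

Row reduction:
R3 <- R3 - (4/3)*R1:  [    0  -5/3  -7/3 ]
R2 <-> R3   (pivot in column 2 was zero)
[ -3     2     7 ]
[  0  -5/3  -7/3 ]
[  0     0     0 ]
Row echelon form:
[ -3     2     7 ]
[  0  -5/3  -7/3 ]
[  0     0     0 ]
Nonzero rows / pivot columns: 2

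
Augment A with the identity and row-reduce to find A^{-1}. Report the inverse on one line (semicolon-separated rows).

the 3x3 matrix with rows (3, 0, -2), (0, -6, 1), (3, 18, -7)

Gauss-Jordan on [A | I]:
R1 <- (1/3)*R1:  [    1     0  -2/3  |   1/3     0     0 ]
R3 <- R3 - (3)*R1:  [  0  18  -5  |  -1   0   1 ]
R2 <- (1/-6)*R2:  [    0     1  -1/6  |     0  -1/6     0 ]
R3 <- R3 - (18)*R2:  [  0   0  -2  |  -1   3   1 ]
R3 <- (1/-2)*R3:  [    0     0     1  |   1/2  -3/2  -1/2 ]
R1 <- R1 - (-2/3)*R3:  [    1     0     0  |   2/3    -1  -1/3 ]
R2 <- R2 - (-1/6)*R3:  [     0      1      0  |   1/12  -5/12  -1/12 ]
Right block of [I | A^{-1}] is the inverse:
[  2/3     -1   -1/3 ]
[ 1/12  -5/12  -1/12 ]
[  1/2   -3/2   -1/2 ]

inverse = [2/3 -1 -1/3; 1/12 -5/12 -1/12; 1/2 -3/2 -1/2]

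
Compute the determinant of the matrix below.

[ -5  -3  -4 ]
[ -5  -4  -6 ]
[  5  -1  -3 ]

Forward elimination:
R2 <- R2 - (1)*R1:  [  0  -1  -2 ]
R3 <- R3 - (-1)*R1:  [  0  -4  -7 ]
R3 <- R3 - (4)*R2:  [ 0  0  1 ]
Upper-triangular form:
[ -5  -3  -4 ]
[  0  -1  -2 ]
[  0   0   1 ]
det(A) = (-1)^0 * (-5) * (-1) * (1) = 5  (0 row swaps -> sign +1)

det(A) = 5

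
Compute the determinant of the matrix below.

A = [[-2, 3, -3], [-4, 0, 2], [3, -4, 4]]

Forward elimination:
R2 <- R2 - (2)*R1:  [  0  -6   8 ]
R3 <- R3 - (-3/2)*R1:  [    0   1/2  -1/2 ]
R3 <- R3 - (-1/12)*R2:  [   0    0  1/6 ]
Upper-triangular form:
[ -2   3   -3 ]
[  0  -6    8 ]
[  0   0  1/6 ]
det(A) = (-1)^0 * (-2) * (-6) * (1/6) = 2  (0 row swaps -> sign +1)

det(A) = 2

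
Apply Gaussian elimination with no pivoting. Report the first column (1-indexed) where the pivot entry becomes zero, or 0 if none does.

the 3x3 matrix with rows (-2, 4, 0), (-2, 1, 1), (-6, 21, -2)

first zero-pivot column = 0

Naive forward elimination:
R2 <- R2 - (1)*R1:  [  0  -3   1 ]
R3 <- R3 - (3)*R1:  [  0   9  -2 ]
R3 <- R3 - (-3)*R2:  [ 0  0  1 ]
All pivots nonzero; naive elimination completes without hitting a zero pivot.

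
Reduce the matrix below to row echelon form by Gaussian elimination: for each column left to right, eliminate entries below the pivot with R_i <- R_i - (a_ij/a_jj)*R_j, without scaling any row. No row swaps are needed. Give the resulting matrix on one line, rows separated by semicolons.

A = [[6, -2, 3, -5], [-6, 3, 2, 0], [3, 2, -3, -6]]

Forward elimination:
R2 <- R2 - (-1)*R1:  [  0   1   5  -5 ]
R3 <- R3 - (1/2)*R1:  [    0     3  -9/2  -7/2 ]
R3 <- R3 - (3)*R2:  [     0      0  -39/2   23/2 ]
Row echelon form:
[ 6  -2      3    -5 ]
[ 0   1      5    -5 ]
[ 0   0  -39/2  23/2 ]

REF = [6 -2 3 -5; 0 1 5 -5; 0 0 -39/2 23/2]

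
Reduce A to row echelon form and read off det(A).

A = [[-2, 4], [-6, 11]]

det(A) = 2

Forward elimination:
R2 <- R2 - (3)*R1:  [  0  -1 ]
Upper-triangular form:
[ -2   4 ]
[  0  -1 ]
det(A) = (-1)^0 * (-2) * (-1) = 2  (0 row swaps -> sign +1)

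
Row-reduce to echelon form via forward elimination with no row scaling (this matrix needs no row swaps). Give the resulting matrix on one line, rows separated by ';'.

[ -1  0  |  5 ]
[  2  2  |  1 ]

Forward elimination:
R2 <- R2 - (-2)*R1:  [  0   2  11 ]
Row echelon form:
[ -1  0  |   5 ]
[  0  2  |  11 ]

REF = [-1 0 5; 0 2 11]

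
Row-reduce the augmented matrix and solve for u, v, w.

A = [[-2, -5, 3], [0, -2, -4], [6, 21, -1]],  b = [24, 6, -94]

Forward elimination on [A|b]:
R3 <- R3 - (-3)*R1:  [   0    6    8  -22 ]
R3 <- R3 - (-3)*R2:  [  0   0  -4  -4 ]
Row echelon form:
[ -2  -5   3  |  24 ]
[  0  -2  -4  |   6 ]
[  0   0  -4  |  -4 ]
Back-substitution:
w = (-4) / -4 = 1
v = (6 - (-4)*(1)) / -2 = -5
u = (24 - (-5)*(-5) - (3)*(1)) / -2 = 2

(2, -5, 1)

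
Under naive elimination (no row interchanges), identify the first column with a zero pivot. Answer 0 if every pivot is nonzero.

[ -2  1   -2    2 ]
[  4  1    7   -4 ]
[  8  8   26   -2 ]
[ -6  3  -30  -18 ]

first zero-pivot column = 4

Naive forward elimination:
R2 <- R2 - (-2)*R1:  [ 0  3  3  0 ]
R3 <- R3 - (-4)*R1:  [  0  12  18   6 ]
R4 <- R4 - (3)*R1:  [   0    0  -24  -24 ]
R3 <- R3 - (4)*R2:  [ 0  0  6  6 ]
R4 <- R4 - (-4)*R3:  [ 0  0  0  0 ]
Matrix at this point:
[ -2  1  -2  2 ]
[  0  3   3  0 ]
[  0  0   6  6 ]
[  0  0   0  0 ]
Pivot entry (4,4) in the last row is zero and there are no rows below to swap with -> zero pivot in column 4 (A is singular).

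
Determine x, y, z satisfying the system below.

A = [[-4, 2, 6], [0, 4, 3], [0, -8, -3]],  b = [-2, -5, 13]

Forward elimination on [A|b]:
R3 <- R3 - (-2)*R2:  [ 0  0  3  3 ]
Row echelon form:
[ -4  2  6  |  -2 ]
[  0  4  3  |  -5 ]
[  0  0  3  |   3 ]
Back-substitution:
z = (3) / 3 = 1
y = (-5 - (3)*(1)) / 4 = -2
x = (-2 - (2)*(-2) - (6)*(1)) / -4 = 1

(1, -2, 1)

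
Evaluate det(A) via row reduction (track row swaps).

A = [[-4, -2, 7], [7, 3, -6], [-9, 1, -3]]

Forward elimination:
R2 <- R2 - (-7/4)*R1:  [    0  -1/2  25/4 ]
R3 <- R3 - (9/4)*R1:  [     0   11/2  -75/4 ]
R3 <- R3 - (-11)*R2:  [  0   0  50 ]
Upper-triangular form:
[ -4    -2     7 ]
[  0  -1/2  25/4 ]
[  0     0    50 ]
det(A) = (-1)^0 * (-4) * (-1/2) * (50) = 100  (0 row swaps -> sign +1)

det(A) = 100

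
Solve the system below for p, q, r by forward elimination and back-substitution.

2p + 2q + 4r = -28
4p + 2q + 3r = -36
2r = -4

Forward elimination on [A|b]:
R2 <- R2 - (2)*R1:  [  0  -2  -5  20 ]
Row echelon form:
[ 2   2   4  |  -28 ]
[ 0  -2  -5  |   20 ]
[ 0   0   2  |   -4 ]
Back-substitution:
r = (-4) / 2 = -2
q = (20 - (-5)*(-2)) / -2 = -5
p = (-28 - (2)*(-5) - (4)*(-2)) / 2 = -5

(-5, -5, -2)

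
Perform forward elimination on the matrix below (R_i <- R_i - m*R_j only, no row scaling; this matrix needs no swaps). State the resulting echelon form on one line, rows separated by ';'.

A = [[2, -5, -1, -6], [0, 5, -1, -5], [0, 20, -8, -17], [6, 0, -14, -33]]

Forward elimination:
R4 <- R4 - (3)*R1:  [   0   15  -11  -15 ]
R3 <- R3 - (4)*R2:  [  0   0  -4   3 ]
R4 <- R4 - (3)*R2:  [  0   0  -8   0 ]
R4 <- R4 - (2)*R3:  [  0   0   0  -6 ]
Row echelon form:
[ 2  -5  -1  -6 ]
[ 0   5  -1  -5 ]
[ 0   0  -4   3 ]
[ 0   0   0  -6 ]

REF = [2 -5 -1 -6; 0 5 -1 -5; 0 0 -4 3; 0 0 0 -6]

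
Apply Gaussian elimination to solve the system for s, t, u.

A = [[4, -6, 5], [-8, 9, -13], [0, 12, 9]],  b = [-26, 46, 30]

(2, 4, -2)

Forward elimination on [A|b]:
R2 <- R2 - (-2)*R1:  [  0  -3  -3  -6 ]
R3 <- R3 - (-4)*R2:  [  0   0  -3   6 ]
Row echelon form:
[ 4  -6   5  |  -26 ]
[ 0  -3  -3  |   -6 ]
[ 0   0  -3  |    6 ]
Back-substitution:
u = (6) / -3 = -2
t = (-6 - (-3)*(-2)) / -3 = 4
s = (-26 - (-6)*(4) - (5)*(-2)) / 4 = 2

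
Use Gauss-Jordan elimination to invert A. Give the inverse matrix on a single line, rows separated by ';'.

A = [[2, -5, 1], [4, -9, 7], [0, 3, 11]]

Gauss-Jordan on [A | I]:
R1 <- (1/2)*R1:  [    1  -5/2   1/2  |   1/2     0     0 ]
R2 <- R2 - (4)*R1:  [  0   1   5  |  -2   1   0 ]
R1 <- R1 - (-5/2)*R2:  [    1     0    13  |  -9/2   5/2     0 ]
R3 <- R3 - (3)*R2:  [  0   0  -4  |   6  -3   1 ]
R3 <- (1/-4)*R3:  [    0     0     1  |  -3/2   3/4  -1/4 ]
R1 <- R1 - (13)*R3:  [     1      0      0  |     15  -29/4   13/4 ]
R2 <- R2 - (5)*R3:  [     0      1      0  |   11/2  -11/4    5/4 ]
Right block of [I | A^{-1}] is the inverse:
[   15  -29/4  13/4 ]
[ 11/2  -11/4   5/4 ]
[ -3/2    3/4  -1/4 ]

inverse = [15 -29/4 13/4; 11/2 -11/4 5/4; -3/2 3/4 -1/4]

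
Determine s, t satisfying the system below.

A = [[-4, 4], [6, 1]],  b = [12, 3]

(0, 3)

Forward elimination on [A|b]:
R2 <- R2 - (-3/2)*R1:  [  0   7  21 ]
Row echelon form:
[ -4  4  |  12 ]
[  0  7  |  21 ]
Back-substitution:
t = (21) / 7 = 3
s = (12 - (4)*(3)) / -4 = 0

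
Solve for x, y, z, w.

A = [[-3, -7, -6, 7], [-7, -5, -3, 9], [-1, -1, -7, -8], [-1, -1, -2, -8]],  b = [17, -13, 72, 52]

Forward elimination on [A|b]:
R2 <- R2 - (7/3)*R1:  [      0    34/3      11   -22/3  -158/3 ]
R3 <- R3 - (1/3)*R1:  [     0    4/3     -5  -31/3  199/3 ]
R4 <- R4 - (1/3)*R1:  [     0    4/3      0  -31/3  139/3 ]
R3 <- R3 - (2/17)*R2:  [       0        0  -107/17  -161/17  1233/17 ]
R4 <- R4 - (2/17)*R2:  [       0        0   -22/17  -161/17   893/17 ]
R4 <- R4 - (22/107)*R3:  [        0         0         0  -805/107  4025/107 ]
Row echelon form:
[ -3    -7       -6         7  |        17 ]
[  0  34/3       11     -22/3  |    -158/3 ]
[  0     0  -107/17   -161/17  |   1233/17 ]
[  0     0        0  -805/107  |  4025/107 ]
Back-substitution:
w = (4025/107) / (-805/107) = -5
z = (1233/17 - (-161/17)*(-5)) / (-107/17) = -4
y = (-158/3 - (11)*(-4) - (-22/3)*(-5)) / (34/3) = -4
x = (17 - (-7)*(-4) - (-6)*(-4) - (7)*(-5)) / -3 = 0

(0, -4, -4, -5)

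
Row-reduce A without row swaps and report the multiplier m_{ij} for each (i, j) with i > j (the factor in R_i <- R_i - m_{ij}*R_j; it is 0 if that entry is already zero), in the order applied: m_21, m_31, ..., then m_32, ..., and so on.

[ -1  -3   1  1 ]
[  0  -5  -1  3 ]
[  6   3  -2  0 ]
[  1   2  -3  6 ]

multipliers: 0, -6, -1, 3, 1/5, -9/35

Forward elimination:
R2: entry in column 1 is already 0 -> m_{21} = 0 (no row operation needed)
R3 <- R3 - (-6)*R1:  [   0  -15    4    6 ]
R4 <- R4 - (-1)*R1:  [  0  -1  -2   7 ]
R3 <- R3 - (3)*R2:  [  0   0   7  -3 ]
R4 <- R4 - (1/5)*R2:  [    0     0  -9/5  32/5 ]
R4 <- R4 - (-9/35)*R3:  [      0       0       0  197/35 ]
Multipliers (in order of application): m_{21} = 0, m_{31} = -6, m_{41} = -1, m_{32} = 3, m_{42} = 1/5, m_{43} = -9/35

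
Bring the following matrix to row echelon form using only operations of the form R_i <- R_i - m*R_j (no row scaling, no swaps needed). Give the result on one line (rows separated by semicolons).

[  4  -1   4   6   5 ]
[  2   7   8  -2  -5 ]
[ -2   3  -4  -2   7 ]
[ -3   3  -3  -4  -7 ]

REF = [4 -1 4 6 5; 0 15/2 6 -5 -15/2; 0 0 -4 8/3 12; 0 0 0 4/5 -32/5]

Forward elimination:
R2 <- R2 - (1/2)*R1:  [     0   15/2      6     -5  -15/2 ]
R3 <- R3 - (-1/2)*R1:  [    0   5/2    -2     1  19/2 ]
R4 <- R4 - (-3/4)*R1:  [     0    9/4      0    1/2  -13/4 ]
R3 <- R3 - (1/3)*R2:  [   0    0   -4  8/3   12 ]
R4 <- R4 - (3/10)*R2:  [    0     0  -9/5     2    -1 ]
R4 <- R4 - (9/20)*R3:  [     0      0      0    4/5  -32/5 ]
Row echelon form:
[ 4    -1   4    6      5 ]
[ 0  15/2   6   -5  -15/2 ]
[ 0     0  -4  8/3     12 ]
[ 0     0   0  4/5  -32/5 ]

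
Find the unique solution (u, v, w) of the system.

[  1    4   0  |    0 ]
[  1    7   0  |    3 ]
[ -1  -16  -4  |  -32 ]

(-4, 1, 5)

Forward elimination on [A|b]:
R2 <- R2 - (1)*R1:  [ 0  3  0  3 ]
R3 <- R3 - (-1)*R1:  [   0  -12   -4  -32 ]
R3 <- R3 - (-4)*R2:  [   0    0   -4  -20 ]
Row echelon form:
[ 1  4   0  |    0 ]
[ 0  3   0  |    3 ]
[ 0  0  -4  |  -20 ]
Back-substitution:
w = (-20) / -4 = 5
v = (3) / 3 = 1
u = (0 - (4)*(1)) / 1 = -4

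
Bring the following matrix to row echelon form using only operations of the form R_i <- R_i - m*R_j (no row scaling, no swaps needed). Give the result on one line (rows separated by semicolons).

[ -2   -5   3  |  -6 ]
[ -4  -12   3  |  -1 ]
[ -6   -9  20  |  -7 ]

REF = [-2 -5 3 -6; 0 -2 -3 11; 0 0 2 44]

Forward elimination:
R2 <- R2 - (2)*R1:  [  0  -2  -3  11 ]
R3 <- R3 - (3)*R1:  [  0   6  11  11 ]
R3 <- R3 - (-3)*R2:  [  0   0   2  44 ]
Row echelon form:
[ -2  -5   3  |  -6 ]
[  0  -2  -3  |  11 ]
[  0   0   2  |  44 ]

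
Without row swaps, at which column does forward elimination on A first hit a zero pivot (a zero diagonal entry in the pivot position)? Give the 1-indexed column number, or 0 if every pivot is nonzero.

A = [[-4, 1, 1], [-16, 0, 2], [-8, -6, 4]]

first zero-pivot column = 0

Naive forward elimination:
R2 <- R2 - (4)*R1:  [  0  -4  -2 ]
R3 <- R3 - (2)*R1:  [  0  -8   2 ]
R3 <- R3 - (2)*R2:  [ 0  0  6 ]
All pivots nonzero; naive elimination completes without hitting a zero pivot.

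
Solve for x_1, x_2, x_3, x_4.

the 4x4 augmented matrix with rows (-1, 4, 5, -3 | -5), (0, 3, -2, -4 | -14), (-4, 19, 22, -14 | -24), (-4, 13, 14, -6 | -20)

Forward elimination on [A|b]:
R3 <- R3 - (4)*R1:  [  0   3   2  -2  -4 ]
R4 <- R4 - (4)*R1:  [  0  -3  -6   6   0 ]
R3 <- R3 - (1)*R2:  [  0   0   4   2  10 ]
R4 <- R4 - (-1)*R2:  [   0    0   -8    2  -14 ]
R4 <- R4 - (-2)*R3:  [ 0  0  0  6  6 ]
Row echelon form:
[ -1  4   5  -3  |   -5 ]
[  0  3  -2  -4  |  -14 ]
[  0  0   4   2  |   10 ]
[  0  0   0   6  |    6 ]
Back-substitution:
x_4 = (6) / 6 = 1
x_3 = (10 - (2)*(1)) / 4 = 2
x_2 = (-14 - (-2)*(2) - (-4)*(1)) / 3 = -2
x_1 = (-5 - (4)*(-2) - (5)*(2) - (-3)*(1)) / -1 = 4

(4, -2, 2, 1)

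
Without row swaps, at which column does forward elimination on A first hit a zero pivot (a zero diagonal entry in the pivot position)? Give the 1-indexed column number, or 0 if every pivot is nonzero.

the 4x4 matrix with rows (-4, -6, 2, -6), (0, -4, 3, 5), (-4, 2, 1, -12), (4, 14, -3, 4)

first zero-pivot column = 0

Naive forward elimination:
R3 <- R3 - (1)*R1:  [  0   8  -1  -6 ]
R4 <- R4 - (-1)*R1:  [  0   8  -1  -2 ]
R3 <- R3 - (-2)*R2:  [ 0  0  5  4 ]
R4 <- R4 - (-2)*R2:  [ 0  0  5  8 ]
R4 <- R4 - (1)*R3:  [ 0  0  0  4 ]
All pivots nonzero; naive elimination completes without hitting a zero pivot.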